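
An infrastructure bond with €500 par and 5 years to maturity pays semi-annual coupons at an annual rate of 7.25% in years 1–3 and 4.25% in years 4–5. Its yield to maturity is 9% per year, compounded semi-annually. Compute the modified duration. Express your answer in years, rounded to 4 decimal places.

Periodic yield y = 0.045. First find Macaulay duration:
  t   CF        PV=CF/(1+0.045)^t    t·PV
  1       18.125        17.3445        17.3445
  2       18.125        16.5976        33.1952
  3       18.125        15.8829        47.6486
  4       18.125        15.1989        60.7957
  5       18.125        14.5444        72.7221
  6       18.125        13.9181        83.5087
  7       10.625         7.8076        54.6529
  8       10.625         7.4713        59.7707
  9       10.625         7.1496        64.3465
  10     510.625       328.8056     3,288.0557
  Σ                    444.7205     3,782.0406
P = 444.7205; Macaulay duration = 3,782.0406 / 444.7205 = 8.50431 half-year periods = 4.25215 years.
Modified duration = D_Mac / (1 + y) = 4.25215 / 1.045 = 4.06905 years.

4.0690 years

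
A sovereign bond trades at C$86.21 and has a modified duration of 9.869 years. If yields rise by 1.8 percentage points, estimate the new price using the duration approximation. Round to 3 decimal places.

C$70.895

Duration approximation: ΔP/P ≈ -D_mod · Δy = -9.869 × (+0.018) = -0.177642.
New price ≈ 86.21 × (1 - 0.177642) = 70.89548318.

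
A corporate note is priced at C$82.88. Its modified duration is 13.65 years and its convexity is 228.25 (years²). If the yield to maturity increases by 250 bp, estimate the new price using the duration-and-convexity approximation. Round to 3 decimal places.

C$60.509

Duration effect: -D_mod·Δy = -13.65 × (+0.025) = -0.341250
Convexity effect: ½·C·(Δy)² = 0.5 × 228.25 × (0.025)² = +0.071328125
ΔP/P ≈ -0.341250 + 0.071328125 = -0.269921875
New price ≈ 82.88 × (1 - 0.269921875) = 60.508875.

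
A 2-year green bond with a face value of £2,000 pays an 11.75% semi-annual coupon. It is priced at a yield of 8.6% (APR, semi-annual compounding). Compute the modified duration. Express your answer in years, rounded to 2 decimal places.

1.77 years

Periodic yield y = 0.043. First find Macaulay duration:
  t   CF        PV=CF/(1+0.043)^t    t·PV
  1       117.50       112.6558       112.6558
  2       117.50       108.0113       216.0226
  3       117.50       103.5583       310.6749
  4     2,117.50     1,789.3125     7,157.2498
  Σ                  2,113.5379     7,796.6032
P = 2,113.5379; Macaulay duration = 7,796.6032 / 2,113.5379 = 3.68889 half-year periods = 1.84444 years.
Modified duration = D_Mac / (1 + y) = 1.84444 / 1.043 = 1.76840 years.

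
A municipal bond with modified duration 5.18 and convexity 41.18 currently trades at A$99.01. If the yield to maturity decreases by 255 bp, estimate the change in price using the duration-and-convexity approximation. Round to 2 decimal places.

+A$14.40

Duration effect: -D_mod·Δy = -5.18 × (-0.0255) = +0.132090
Convexity effect: ½·C·(Δy)² = 0.5 × 41.18 × (-0.0255)² = +0.0133886475
ΔP/P ≈ +0.132090 + 0.0133886475 = +0.1454786475
ΔP ≈ 99.01 × (+0.1454786475) = +14.403840888975.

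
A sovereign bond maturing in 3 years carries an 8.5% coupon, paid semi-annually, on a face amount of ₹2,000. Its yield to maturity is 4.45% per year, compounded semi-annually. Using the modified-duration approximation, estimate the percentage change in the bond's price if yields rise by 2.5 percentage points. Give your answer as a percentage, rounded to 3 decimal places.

-6.671%

Periodic yield y = 0.02225. Modified duration first:
  t   CF        PV=CF/(1+0.02225)^t    t·PV
  1        85.00        83.1499        83.1499
  2        85.00        81.3401       162.6802
  3        85.00        79.5697       238.7090
  4        85.00        77.8378       311.3511
  5        85.00        76.1436       380.7179
  6     2,085.00     1,827.1043    10,962.6259
  Σ                  2,225.1454    12,139.2341
P = 2,225.1454; D_Mac = 5.45548 half-year periods = 2.72774 yrs; D_mod = 2.72774/(1+0.02225) = 2.66837 yrs.
ΔP/P ≈ -D_mod · Δy = -2.66837 × (+0.025) = -0.066709 = -6.6709%.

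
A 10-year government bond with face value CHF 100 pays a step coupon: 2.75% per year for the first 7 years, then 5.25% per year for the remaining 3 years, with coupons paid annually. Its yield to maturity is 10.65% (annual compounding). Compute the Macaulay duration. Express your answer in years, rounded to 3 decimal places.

8.375 years

Periodic yield y = 0.1065. Discount each cash flow and weight by its year:
  t   CF        PV=CF/(1+0.1065)^t    t·PV
  1         2.75         2.4853         2.4853
  2         2.75         2.2461         4.4922
  3         2.75         2.0299         6.0898
  4         2.75         1.8345         7.3382
  5         2.75         1.6580         8.2898
  6         2.75         1.4984         8.9903
  7         2.75         1.3542         9.4792
  8         5.25         2.3364        18.6912
  9         5.25         2.1115        19.0037
  10      105.25        38.2567       382.5674
  Σ                     55.8111       467.4271
Price P = Σ PV = 55.8111.
Macaulay duration = Σ(t·PV) / P = 467.4271 / 55.8111 = 8.37517 years.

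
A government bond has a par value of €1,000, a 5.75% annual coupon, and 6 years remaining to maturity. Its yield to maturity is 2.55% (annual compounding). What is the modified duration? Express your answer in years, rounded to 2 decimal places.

5.18 years

Periodic yield y = 0.0255. First find Macaulay duration:
  t   CF        PV=CF/(1+0.0255)^t    t·PV
  1        57.50        56.0702        56.0702
  2        57.50        54.6760       109.3519
  3        57.50        53.3164       159.9492
  4        57.50        51.9906       207.9626
  5        57.50        50.6978       253.4892
  6     1,057.50       909.2146     5,455.2874
  Σ                  1,175.9656     6,242.1106
P = 1,175.9656; Macaulay duration = 6,242.1106 / 1,175.9656 = 5.30807 years.
Modified duration = D_Mac / (1 + y) = 5.30807 / 1.0255 = 5.17608 years.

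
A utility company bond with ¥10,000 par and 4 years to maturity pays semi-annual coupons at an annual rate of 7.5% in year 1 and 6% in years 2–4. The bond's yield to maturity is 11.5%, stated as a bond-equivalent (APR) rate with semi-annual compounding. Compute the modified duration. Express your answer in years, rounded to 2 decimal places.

Periodic yield y = 0.0575. First find Macaulay duration:
  t   CF        PV=CF/(1+0.0575)^t    t·PV
  1       375.00       354.6099       354.6099
  2       375.00       335.3285       670.6571
  3       300.00       253.6764       761.0293
  4       300.00       239.8832       959.5326
  5       300.00       226.8399     1,134.1993
  6       300.00       214.5058     1,287.0347
  7       300.00       202.8423     1,419.8964
  8    10,300.00     6,585.5828    52,684.6626
  Σ                  8,413.2689    59,271.6220
P = 8,413.2689; Macaulay duration = 59,271.6220 / 8,413.2689 = 7.04502 half-year periods = 3.52251 years.
Modified duration = D_Mac / (1 + y) = 3.52251 / 1.0575 = 3.33098 years.

3.33 years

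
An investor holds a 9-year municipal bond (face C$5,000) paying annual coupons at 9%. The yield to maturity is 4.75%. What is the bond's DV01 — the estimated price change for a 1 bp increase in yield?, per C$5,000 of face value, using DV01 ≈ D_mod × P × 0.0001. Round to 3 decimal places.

C$4.278

Periodic yield y = 0.0475.
  t   CF        PV=CF/(1+0.0475)^t    t·PV
  1       450.00       429.5943       429.5943
  2       450.00       410.1139       820.2277
  3       450.00       391.5168     1,174.5504
  4       450.00       373.7631     1,495.0523
  5       450.00       356.8144     1,784.0719
  6       450.00       340.6343     2,043.8056
  7       450.00       325.1878     2,276.3149
  8       450.00       310.4418     2,483.5348
  9     5,450.00     3,589.3038    32,303.7341
  Σ                  6,527.3701    44,810.8860
P = 6,527.3701; D_Mac = 6.86508 yrs; D_mod = 6.55377 yrs.
DV01 ≈ 6.55377 × 6,527.3701 × 0.0001 = 4.277889.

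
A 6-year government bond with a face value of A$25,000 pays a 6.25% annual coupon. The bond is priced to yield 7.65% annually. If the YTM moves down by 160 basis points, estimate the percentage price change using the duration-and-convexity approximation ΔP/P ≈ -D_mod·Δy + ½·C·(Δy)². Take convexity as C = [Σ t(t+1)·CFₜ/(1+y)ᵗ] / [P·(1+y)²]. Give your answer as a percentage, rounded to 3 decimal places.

+8.035%

With y = 0.0765:
  t   CF        PV=CF/(1+0.0765)^t    t·PV        t(t+1)·PV
  1     1,562.50     1,451.4631     1,451.4631       2,902.9261
  2     1,562.50     1,348.3168     2,696.6337       8,089.9010
  3     1,562.50     1,252.5005     3,757.5016      15,030.0065
  4     1,562.50     1,163.4933     4,653.9732      23,269.8661
  5     1,562.50     1,080.8112     5,404.0562      32,424.3374
  6    26,562.50    17,068.0829   102,408.4971     716,859.4799
  Σ                 23,364.6679   120,372.1250     798,576.5172
P = 23,364.6679; D_Mac = 5.15189 yrs; D_mod = 4.78578 yrs; C = 29.49367.
Duration effect: -4.78578 × (-0.016) = +0.076572
Convexity effect: 0.5 × 29.49367 × (-0.016)² = +0.0037752
ΔP/P ≈ +0.076572 + 0.0037752 = +0.080348 = +8.0348%.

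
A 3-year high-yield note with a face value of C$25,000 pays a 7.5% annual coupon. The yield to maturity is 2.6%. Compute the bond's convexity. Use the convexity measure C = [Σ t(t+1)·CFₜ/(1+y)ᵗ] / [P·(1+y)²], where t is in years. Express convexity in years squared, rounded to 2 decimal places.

10.43

With y = 0.026:
  t   CF        PV=CF/(1+0.026)^t    t·PV        t(t+1)·PV
  1     1,875.00     1,827.4854     1,827.4854       3,654.9708
  2     1,875.00     1,781.1748     3,562.3497      10,687.0490
  3    26,875.00    24,883.2092    74,649.6276     298,598.5103
  Σ                 28,491.8694    80,039.4626     312,940.5300
P = 28,491.8694.
Convexity = Σ t(t+1)·PV / [P·(1+y)²] = 312,940.5300 / (28,491.8694 × 1.052676) = 10.43389.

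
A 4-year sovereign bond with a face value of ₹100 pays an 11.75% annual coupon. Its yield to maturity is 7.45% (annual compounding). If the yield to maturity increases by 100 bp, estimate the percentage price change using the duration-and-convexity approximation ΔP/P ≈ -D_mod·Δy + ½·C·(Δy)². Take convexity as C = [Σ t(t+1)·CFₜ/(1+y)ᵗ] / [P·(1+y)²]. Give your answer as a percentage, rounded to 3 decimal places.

-3.142%

With y = 0.0745:
  t   CF        PV=CF/(1+0.0745)^t    t·PV        t(t+1)·PV
  1        11.75        10.9353        10.9353          21.8706
  2        11.75        10.1771        20.3542          61.0627
  3        11.75         9.4715        28.4145         113.6580
  4       111.75        83.8343       335.3373       1,676.6864
  Σ                    114.4183       395.0413       1,873.2778
P = 114.4183; D_Mac = 3.45261 yrs; D_mod = 3.21322 yrs; C = 14.18058.
Duration effect: -3.21322 × (+0.01) = -0.032132
Convexity effect: 0.5 × 14.18058 × (0.01)² = +0.0007090
ΔP/P ≈ -0.032132 + 0.0007090 = -0.031423 = -3.1423%.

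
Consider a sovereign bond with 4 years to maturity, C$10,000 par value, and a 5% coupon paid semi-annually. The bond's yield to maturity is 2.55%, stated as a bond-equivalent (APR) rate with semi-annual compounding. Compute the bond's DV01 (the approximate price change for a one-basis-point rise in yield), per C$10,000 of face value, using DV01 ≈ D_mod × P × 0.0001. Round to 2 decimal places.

Periodic yield y = 0.01275.
  t   CF        PV=CF/(1+0.01275)^t    t·PV
  1       250.00       246.8526       246.8526
  2       250.00       243.7449       487.4898
  3       250.00       240.6763       722.0288
  4       250.00       237.6463       950.5851
  5       250.00       234.6544     1,173.2721
  6       250.00       231.7002     1,390.2015
  7       250.00       228.7833     1,601.4828
  8    10,250.00     9,262.0229    74,096.1832
  Σ                 10,926.0809    80,668.0959
P = 10,926.0809; D_Mac = 7.38308 half-year periods = 3.69154 yrs; D_mod = 3.64506 yrs.
DV01 ≈ 3.64506 × 10,926.0809 × 0.0001 = 3.982626.

C$3.98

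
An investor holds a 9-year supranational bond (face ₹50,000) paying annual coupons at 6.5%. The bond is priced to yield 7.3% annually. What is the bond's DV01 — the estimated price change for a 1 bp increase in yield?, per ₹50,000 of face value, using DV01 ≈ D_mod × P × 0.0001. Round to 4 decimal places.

Periodic yield y = 0.073.
  t   CF        PV=CF/(1+0.073)^t    t·PV
  1     3,250.00     3,028.8910     3,028.8910
  2     3,250.00     2,822.8248     5,645.6495
  3     3,250.00     2,630.7780     7,892.3339
  4     3,250.00     2,451.7968     9,807.1872
  5     3,250.00     2,284.9924    11,424.9618
  6     3,250.00     2,129.5362    12,777.2173
  7     3,250.00     1,984.6563    13,892.5941
  8     3,250.00     1,849.6331    14,797.0647
  9    53,250.00    28,243.7341   254,193.6070
  Σ                 47,426.8425   333,459.5064
P = 47,426.8425; D_Mac = 7.03103 yrs; D_mod = 6.55268 yrs.
DV01 ≈ 6.55268 × 47,426.8425 × 0.0001 = 31.077307.

₹31.0773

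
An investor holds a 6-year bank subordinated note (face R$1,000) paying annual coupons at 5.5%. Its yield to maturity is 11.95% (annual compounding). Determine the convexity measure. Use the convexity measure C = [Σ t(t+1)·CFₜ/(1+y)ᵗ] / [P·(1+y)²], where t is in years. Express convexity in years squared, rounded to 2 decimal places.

27.14

With y = 0.1195:
  t   CF        PV=CF/(1+0.1195)^t    t·PV        t(t+1)·PV
  1        55.00        49.1291        49.1291          98.2582
  2        55.00        43.8848        87.7697         263.3090
  3        55.00        39.2004       117.6012         470.4047
  4        55.00        35.0160       140.0639         700.3196
  5        55.00        31.2782       156.3912         938.3470
  6     1,055.00       535.9298     3,215.5785      22,509.0498
  Σ                    734.4383     3,766.5336      24,979.6883
P = 734.4383.
Convexity = Σ t(t+1)·PV / [P·(1+y)²] = 24,979.6883 / (734.4383 × 1.253280) = 27.13835.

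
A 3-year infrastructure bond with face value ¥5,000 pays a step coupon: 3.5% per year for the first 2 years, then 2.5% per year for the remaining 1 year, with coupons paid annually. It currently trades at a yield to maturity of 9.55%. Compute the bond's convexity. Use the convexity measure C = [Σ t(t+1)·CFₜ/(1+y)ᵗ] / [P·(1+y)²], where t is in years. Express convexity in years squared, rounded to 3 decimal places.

9.509

With y = 0.0955:
  t   CF        PV=CF/(1+0.0955)^t    t·PV        t(t+1)·PV
  1       175.00       159.7444       159.7444         319.4888
  2       175.00       145.8187       291.6374         874.9123
  3     5,125.00     3,898.1336    11,694.4009      46,777.6037
  Σ                  4,203.6968    12,145.7828      47,972.0048
P = 4,203.6968.
Convexity = Σ t(t+1)·PV / [P·(1+y)²] = 47,972.0048 / (4,203.6968 × 1.200120) = 9.50893.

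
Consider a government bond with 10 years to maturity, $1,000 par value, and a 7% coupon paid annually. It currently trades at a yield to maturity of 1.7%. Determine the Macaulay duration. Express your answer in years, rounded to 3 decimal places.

Periodic yield y = 0.017. Discount each cash flow and weight by its year:
  t   CF        PV=CF/(1+0.017)^t    t·PV
  1        70.00        68.8299        68.8299
  2        70.00        67.6793       135.3587
  3        70.00        66.5480       199.6441
  4        70.00        65.4356       261.7425
  5        70.00        64.3418       321.7091
  6        70.00        63.2663       379.5977
  7        70.00        62.2087       435.4611
  8        70.00        61.1689       489.3509
  9        70.00        60.1464       541.3174
  10    1,070.00       904.0121     9,040.1211
  Σ                  1,483.6371    11,873.1324
Price P = Σ PV = 1,483.6371.
Macaulay duration = Σ(t·PV) / P = 11,873.1324 / 1,483.6371 = 8.00272 years.

8.003 years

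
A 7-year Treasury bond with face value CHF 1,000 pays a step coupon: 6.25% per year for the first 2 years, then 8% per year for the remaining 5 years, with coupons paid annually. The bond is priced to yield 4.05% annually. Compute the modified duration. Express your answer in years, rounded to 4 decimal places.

Periodic yield y = 0.0405. First find Macaulay duration:
  t   CF        PV=CF/(1+0.0405)^t    t·PV
  1        62.50        60.0673        60.0673
  2        62.50        57.7292       115.4585
  3        80.00        71.0172       213.0517
  4        80.00        68.2530       273.0119
  5        80.00        65.5963       327.9817
  6        80.00        63.0431       378.2585
  7     1,080.00       817.9545     5,725.6817
  Σ                  1,203.6607     7,093.5113
P = 1,203.6607; Macaulay duration = 7,093.5113 / 1,203.6607 = 5.89328 years.
Modified duration = D_Mac / (1 + y) = 5.89328 / 1.0405 = 5.66389 years.

5.6639 years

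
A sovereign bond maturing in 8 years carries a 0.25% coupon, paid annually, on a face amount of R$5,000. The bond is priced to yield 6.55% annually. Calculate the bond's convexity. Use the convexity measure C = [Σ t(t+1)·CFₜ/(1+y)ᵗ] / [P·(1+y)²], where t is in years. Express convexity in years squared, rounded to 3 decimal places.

62.438

With y = 0.0655:
  t   CF        PV=CF/(1+0.0655)^t    t·PV        t(t+1)·PV
  1        12.50        11.7316        11.7316          23.4632
  2        12.50        11.0104        22.0208          66.0624
  3        12.50        10.3336        31.0007         124.0026
  4        12.50         9.6983        38.7933         193.9663
  5        12.50         9.1021        45.5106         273.0637
  6        12.50         8.5426        51.2555         358.7886
  7        12.50         8.0174        56.1221         448.9768
  8     5,012.50     3,017.3574    24,138.8591     217,249.7321
  Σ                  3,085.7934    24,395.2936     218,738.0556
P = 3,085.7934.
Convexity = Σ t(t+1)·PV / [P·(1+y)²] = 218,738.0556 / (3,085.7934 × 1.135290) = 62.43823.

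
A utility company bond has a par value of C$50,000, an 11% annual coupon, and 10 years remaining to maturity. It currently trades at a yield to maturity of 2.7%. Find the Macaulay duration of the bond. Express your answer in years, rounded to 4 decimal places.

Periodic yield y = 0.027. Discount each cash flow and weight by its year:
  t   CF        PV=CF/(1+0.027)^t    t·PV
  1     5,500.00     5,355.4041     5,355.4041
  2     5,500.00     5,214.6096    10,429.2193
  3     5,500.00     5,077.5167    15,232.5500
  4     5,500.00     4,944.0279    19,776.1117
  5     5,500.00     4,814.0486    24,070.2431
  6     5,500.00     4,687.4865    28,124.9189
  7     5,500.00     4,564.2517    31,949.7618
  8     5,500.00     4,444.2568    35,554.0540
  9     5,500.00     4,327.4165    38,946.7485
  10   55,500.00    42,519.5390   425,195.3899
  Σ                 85,948.5573   634,634.4013
Price P = Σ PV = 85,948.5573.
Macaulay duration = Σ(t·PV) / P = 634,634.4013 / 85,948.5573 = 7.38389 years.

7.3839 years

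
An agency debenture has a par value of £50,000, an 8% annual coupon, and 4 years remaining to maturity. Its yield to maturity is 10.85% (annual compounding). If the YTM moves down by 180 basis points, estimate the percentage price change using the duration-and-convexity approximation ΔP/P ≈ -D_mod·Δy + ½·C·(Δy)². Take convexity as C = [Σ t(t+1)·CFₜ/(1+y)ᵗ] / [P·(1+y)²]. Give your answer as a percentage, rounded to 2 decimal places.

+6.00%

With y = 0.1085:
  t   CF        PV=CF/(1+0.1085)^t    t·PV        t(t+1)·PV
  1     4,000.00     3,608.4799     3,608.4799       7,216.9599
  2     4,000.00     3,255.2818     6,510.5637      19,531.6911
  3     4,000.00     2,936.6548     8,809.9644      35,239.8576
  4    54,000.00    35,764.4022   143,057.6087     715,288.0437
  Σ                 45,564.8188   161,986.6168     777,276.5522
P = 45,564.8188; D_Mac = 3.55508 yrs; D_mod = 3.20711 yrs; C = 13.88272.
Duration effect: -3.20711 × (-0.018) = +0.057728
Convexity effect: 0.5 × 13.88272 × (-0.018)² = +0.0022490
ΔP/P ≈ +0.057728 + 0.0022490 = +0.059977 = +5.9977%.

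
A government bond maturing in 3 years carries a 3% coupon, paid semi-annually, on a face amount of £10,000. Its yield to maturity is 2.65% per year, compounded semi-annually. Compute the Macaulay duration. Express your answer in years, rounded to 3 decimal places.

2.892 years

Periodic yield y = 0.01325. Discount each cash flow and weight by its period:
  t   CF        PV=CF/(1+0.01325)^t    t·PV
  1       150.00       148.0385       148.0385
  2       150.00       146.1026       292.2053
  3       150.00       144.1921       432.5763
  4       150.00       142.3065       569.2261
  5       150.00       140.4456       702.2281
  6    10,150.00     9,379.2123    56,275.2740
  Σ                 10,100.2977    58,419.5482
Price P = Σ PV = 10,100.2977.
Macaulay duration = Σ(t·PV) / P = 58,419.5482 / 10,100.2977 = 5.78394 half-year periods.
In years: 5.78394 / 2 = 2.89197 years.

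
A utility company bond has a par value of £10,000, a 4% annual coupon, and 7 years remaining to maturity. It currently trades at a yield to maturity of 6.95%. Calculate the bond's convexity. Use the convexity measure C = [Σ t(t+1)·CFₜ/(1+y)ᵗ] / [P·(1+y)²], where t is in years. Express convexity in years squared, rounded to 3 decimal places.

41.237

With y = 0.0695:
  t   CF        PV=CF/(1+0.0695)^t    t·PV        t(t+1)·PV
  1       400.00       374.0065       374.0065         748.0131
  2       400.00       349.7022       699.4045       2,098.2134
  3       400.00       326.9773       980.9319       3,923.7278
  4       400.00       305.7291     1,222.9166       6,114.5828
  5       400.00       285.8617     1,429.3087       8,575.8525
  6       400.00       267.2854     1,603.7125      11,225.9873
  7    10,400.00     6,497.8221    45,484.7547     363,878.0377
  Σ                  8,407.3845    51,795.0355     396,564.4146
P = 8,407.3845.
Convexity = Σ t(t+1)·PV / [P·(1+y)²] = 396,564.4146 / (8,407.3845 × 1.143830) = 41.23740.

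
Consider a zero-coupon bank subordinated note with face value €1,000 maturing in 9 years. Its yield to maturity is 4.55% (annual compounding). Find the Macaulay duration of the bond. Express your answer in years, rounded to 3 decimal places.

A zero-coupon bond has a single cash flow at maturity, so its Macaulay duration equals its maturity: 9 years.

9.000 years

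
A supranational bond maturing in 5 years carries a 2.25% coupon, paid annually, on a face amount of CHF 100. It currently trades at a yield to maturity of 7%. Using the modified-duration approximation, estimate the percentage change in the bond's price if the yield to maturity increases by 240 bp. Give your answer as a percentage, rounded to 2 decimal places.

Periodic yield y = 0.07. Modified duration first:
  t   CF        PV=CF/(1+0.07)^t    t·PV
  1         2.25         2.1028         2.1028
  2         2.25         1.9652         3.9305
  3         2.25         1.8367         5.5100
  4         2.25         1.7165         6.8661
  5       102.25        72.9028       364.5142
  Σ                     80.5241       382.9235
P = 80.5241; D_Mac = 4.75539 yrs; D_mod = 4.75539/(1+0.07) = 4.44429 yrs.
ΔP/P ≈ -D_mod · Δy = -4.44429 × (+0.024) = -0.106663 = -10.6663%.

-10.67%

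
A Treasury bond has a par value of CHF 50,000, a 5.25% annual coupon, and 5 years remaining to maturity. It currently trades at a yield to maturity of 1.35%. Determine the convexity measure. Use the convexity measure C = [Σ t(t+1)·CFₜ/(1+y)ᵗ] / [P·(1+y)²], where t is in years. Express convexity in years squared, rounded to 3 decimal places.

With y = 0.0135:
  t   CF        PV=CF/(1+0.0135)^t    t·PV        t(t+1)·PV
  1     2,625.00     2,590.0345     2,590.0345       5,180.0691
  2     2,625.00     2,555.5348     5,111.0696      15,333.2089
  3     2,625.00     2,521.4946     7,564.4839      30,257.9356
  4     2,625.00     2,487.9079     9,951.6315      49,758.1576
  5    52,625.00    49,212.2638   246,061.3192   1,476,367.9152
  Σ                 59,367.2357   271,278.5388   1,576,897.2863
P = 59,367.2357.
Convexity = Σ t(t+1)·PV / [P·(1+y)²] = 1,576,897.2863 / (59,367.2357 × 1.027182) = 25.85884.

25.859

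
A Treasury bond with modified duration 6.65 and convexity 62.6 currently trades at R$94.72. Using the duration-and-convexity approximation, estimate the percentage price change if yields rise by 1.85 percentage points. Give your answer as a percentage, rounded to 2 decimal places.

-11.23%

Duration effect: -D_mod·Δy = -6.65 × (+0.0185) = -0.123025
Convexity effect: ½·C·(Δy)² = 0.5 × 62.6 × (0.0185)² = +0.010712425
ΔP/P ≈ -0.123025 + 0.010712425 = -0.112312575
= -11.2312575%.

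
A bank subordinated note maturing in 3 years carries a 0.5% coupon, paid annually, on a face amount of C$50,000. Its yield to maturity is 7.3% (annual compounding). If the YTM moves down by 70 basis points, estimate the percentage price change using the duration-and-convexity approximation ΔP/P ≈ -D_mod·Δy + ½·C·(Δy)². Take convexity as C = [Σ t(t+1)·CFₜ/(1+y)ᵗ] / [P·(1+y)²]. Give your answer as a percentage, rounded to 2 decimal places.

With y = 0.073:
  t   CF        PV=CF/(1+0.073)^t    t·PV        t(t+1)·PV
  1       250.00       232.9916       232.9916         465.9832
  2       250.00       217.1404       434.2807       1,302.8422
  3    50,250.00    40,675.8746   122,027.6239     488,110.4957
  Σ                 41,126.0066   122,694.8963     489,879.3211
P = 41,126.0066; D_Mac = 2.98339 yrs; D_mod = 2.78042 yrs; C = 10.34602.
Duration effect: -2.78042 × (-0.007) = +0.019463
Convexity effect: 0.5 × 10.34602 × (-0.007)² = +0.0002535
ΔP/P ≈ +0.019463 + 0.0002535 = +0.019716 = +1.9716%.

+1.97%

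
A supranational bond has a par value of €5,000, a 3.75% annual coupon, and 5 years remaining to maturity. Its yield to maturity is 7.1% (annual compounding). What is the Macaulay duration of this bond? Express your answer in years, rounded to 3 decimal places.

Periodic yield y = 0.071. Discount each cash flow and weight by its year:
  t   CF        PV=CF/(1+0.071)^t    t·PV
  1       187.50       175.0700       175.0700
  2       187.50       163.4641       326.9282
  3       187.50       152.6275       457.8826
  4       187.50       142.5094       570.0374
  5     5,187.50     3,681.3809    18,406.9045
  Σ                  4,315.0519    19,936.8227
Price P = Σ PV = 4,315.0519.
Macaulay duration = Σ(t·PV) / P = 19,936.8227 / 4,315.0519 = 4.62030 years.

4.620 years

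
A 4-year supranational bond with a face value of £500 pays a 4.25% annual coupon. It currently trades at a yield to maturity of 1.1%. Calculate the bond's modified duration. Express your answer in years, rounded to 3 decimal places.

3.736 years

Periodic yield y = 0.011. First find Macaulay duration:
  t   CF        PV=CF/(1+0.011)^t    t·PV
  1        21.25        21.0188        21.0188
  2        21.25        20.7901        41.5802
  3        21.25        20.5639        61.6917
  4       521.25       498.9321     1,995.7284
  Σ                    561.3049     2,120.0191
P = 561.3049; Macaulay duration = 2,120.0191 / 561.3049 = 3.77695 years.
Modified duration = D_Mac / (1 + y) = 3.77695 / 1.011 = 3.73585 years.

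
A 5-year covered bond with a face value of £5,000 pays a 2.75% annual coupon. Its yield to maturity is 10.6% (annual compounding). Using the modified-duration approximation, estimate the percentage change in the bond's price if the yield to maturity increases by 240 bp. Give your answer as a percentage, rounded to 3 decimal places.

-10.156%

Periodic yield y = 0.106. Modified duration first:
  t   CF        PV=CF/(1+0.106)^t    t·PV
  1       137.50       124.3219       124.3219
  2       137.50       112.4068       224.8135
  3       137.50       101.6336       304.9008
  4       137.50        91.8929       367.5718
  5     5,137.50     3,104.3895    15,521.9473
  Σ                  3,534.6447    16,543.5553
P = 3,534.6447; D_Mac = 4.68040 yrs; D_mod = 4.68040/(1+0.106) = 4.23183 yrs.
ΔP/P ≈ -D_mod · Δy = -4.23183 × (+0.024) = -0.101564 = -10.1564%.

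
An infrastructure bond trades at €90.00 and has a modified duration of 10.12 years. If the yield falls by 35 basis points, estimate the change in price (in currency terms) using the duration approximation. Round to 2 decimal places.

+€3.19

Duration approximation: ΔP/P ≈ -D_mod · Δy = -10.12 × (-0.0035) = +0.035420.
ΔP ≈ 90.00 × (+0.035420) = +3.18780.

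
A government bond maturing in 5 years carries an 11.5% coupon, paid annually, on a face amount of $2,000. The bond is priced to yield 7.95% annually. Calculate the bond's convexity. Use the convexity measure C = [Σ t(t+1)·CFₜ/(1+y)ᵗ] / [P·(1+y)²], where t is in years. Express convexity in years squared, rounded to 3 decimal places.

With y = 0.0795:
  t   CF        PV=CF/(1+0.0795)^t    t·PV        t(t+1)·PV
  1       230.00       213.0616       213.0616         426.1232
  2       230.00       197.3706       394.7413       1,184.2238
  3       230.00       182.8352       548.5057       2,194.0228
  4       230.00       169.3703       677.4812       3,387.4059
  5     2,230.00     1,521.2186     7,606.0930      45,636.5583
  Σ                  2,283.8564     9,439.8828      52,828.3341
P = 2,283.8564.
Convexity = Σ t(t+1)·PV / [P·(1+y)²] = 52,828.3341 / (2,283.8564 × 1.165320) = 19.84965.

19.850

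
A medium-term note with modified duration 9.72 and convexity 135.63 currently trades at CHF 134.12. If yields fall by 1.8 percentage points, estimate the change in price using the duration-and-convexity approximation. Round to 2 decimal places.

+CHF 26.41

Duration effect: -D_mod·Δy = -9.72 × (-0.018) = +0.174960
Convexity effect: ½·C·(Δy)² = 0.5 × 135.63 × (-0.018)² = +0.02197206
ΔP/P ≈ +0.174960 + 0.02197206 = +0.19693206
ΔP ≈ 134.12 × (+0.19693206) = +26.4125278872.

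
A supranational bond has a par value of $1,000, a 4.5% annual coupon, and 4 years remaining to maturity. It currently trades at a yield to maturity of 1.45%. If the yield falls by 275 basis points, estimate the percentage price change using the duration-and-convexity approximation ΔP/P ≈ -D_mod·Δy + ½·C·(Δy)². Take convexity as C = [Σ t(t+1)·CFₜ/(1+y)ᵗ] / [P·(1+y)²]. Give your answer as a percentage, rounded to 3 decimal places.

+10.881%

With y = 0.0145:
  t   CF        PV=CF/(1+0.0145)^t    t·PV        t(t+1)·PV
  1        45.00        44.3568        44.3568          88.7137
  2        45.00        43.7228        87.4457         262.3371
  3        45.00        43.0979       129.2938         517.1751
  4     1,045.00       986.5250     3,946.0999      19,730.4995
  Σ                  1,117.7026     4,207.1962      20,598.7253
P = 1,117.7026; D_Mac = 3.76415 yrs; D_mod = 3.71035 yrs; C = 17.90647.
Duration effect: -3.71035 × (-0.0275) = +0.102035
Convexity effect: 0.5 × 17.90647 × (-0.0275)² = +0.0067709
ΔP/P ≈ +0.102035 + 0.0067709 = +0.108805 = +10.8805%.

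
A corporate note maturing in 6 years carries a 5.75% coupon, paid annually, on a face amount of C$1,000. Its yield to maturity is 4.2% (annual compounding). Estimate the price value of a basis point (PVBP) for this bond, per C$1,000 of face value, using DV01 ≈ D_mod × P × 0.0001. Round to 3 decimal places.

Periodic yield y = 0.042.
  t   CF        PV=CF/(1+0.042)^t    t·PV
  1        57.50        55.1823        55.1823
  2        57.50        52.9581       105.9162
  3        57.50        50.8235       152.4705
  4        57.50        48.7750       195.0999
  5        57.50        46.8090       234.0449
  6     1,057.50       826.1788     4,957.0730
  Σ                  1,080.7267     5,699.7869
P = 1,080.7267; D_Mac = 5.27403 yrs; D_mod = 5.06145 yrs.
DV01 ≈ 5.06145 × 1,080.7267 × 0.0001 = 0.547004.

C$0.547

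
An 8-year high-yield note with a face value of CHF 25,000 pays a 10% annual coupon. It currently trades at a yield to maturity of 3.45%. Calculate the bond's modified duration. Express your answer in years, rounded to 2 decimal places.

Periodic yield y = 0.0345. First find Macaulay duration:
  t   CF        PV=CF/(1+0.0345)^t    t·PV
  1     2,500.00     2,416.6264     2,416.6264
  2     2,500.00     2,336.0332     4,672.0665
  3     2,500.00     2,258.1278     6,774.3835
  4     2,500.00     2,182.8205     8,731.2821
  5     2,500.00     2,110.0247    10,550.1234
  6     2,500.00     2,039.6565    12,237.9391
  7     2,500.00     1,971.6351    13,801.4458
  8    27,500.00    20,964.7039   167,717.6315
  Σ                 36,279.6282   226,901.4983
P = 36,279.6282; Macaulay duration = 226,901.4983 / 36,279.6282 = 6.25424 years.
Modified duration = D_Mac / (1 + y) = 6.25424 / 1.0345 = 6.04566 years.

6.05 years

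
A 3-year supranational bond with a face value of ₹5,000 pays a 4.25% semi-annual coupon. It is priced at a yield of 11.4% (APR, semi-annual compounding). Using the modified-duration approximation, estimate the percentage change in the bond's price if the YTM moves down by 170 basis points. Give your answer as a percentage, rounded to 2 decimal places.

Periodic yield y = 0.057. Modified duration first:
  t   CF        PV=CF/(1+0.057)^t    t·PV
  1       106.25       100.5203       100.5203
  2       106.25        95.0997       190.1993
  3       106.25        89.9713       269.9139
  4       106.25        85.1195       340.4779
  5       106.25        80.5293       402.6466
  6     5,106.25     3,661.4419    21,968.6515
  Σ                  4,112.6820    23,272.4096
P = 4,112.6820; D_Mac = 5.65869 half-year periods = 2.82935 yrs; D_mod = 2.82935/(1+0.057) = 2.67677 yrs.
ΔP/P ≈ -D_mod · Δy = -2.67677 × (-0.017) = +0.045505 = +4.5505%.

+4.55%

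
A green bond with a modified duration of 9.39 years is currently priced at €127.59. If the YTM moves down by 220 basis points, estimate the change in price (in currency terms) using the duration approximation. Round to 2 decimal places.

Duration approximation: ΔP/P ≈ -D_mod · Δy = -9.39 × (-0.022) = +0.206580.
ΔP ≈ 127.59 × (+0.206580) = +26.3575422.

+€26.36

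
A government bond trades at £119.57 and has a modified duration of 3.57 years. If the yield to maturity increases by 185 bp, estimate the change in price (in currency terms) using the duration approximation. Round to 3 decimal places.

-£7.897

Duration approximation: ΔP/P ≈ -D_mod · Δy = -3.57 × (+0.0185) = -0.066045.
ΔP ≈ 119.57 × (-0.066045) = -7.89700065.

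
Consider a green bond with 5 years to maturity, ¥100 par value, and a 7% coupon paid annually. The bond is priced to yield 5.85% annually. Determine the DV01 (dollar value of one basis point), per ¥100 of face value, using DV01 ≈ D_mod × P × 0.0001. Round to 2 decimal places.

Periodic yield y = 0.0585.
  t   CF        PV=CF/(1+0.0585)^t    t·PV
  1         7.00         6.6131         6.6131
  2         7.00         6.2476        12.4953
  3         7.00         5.9024        17.7071
  4         7.00         5.5762        22.3046
  5       107.00        80.5248       402.6238
  Σ                    104.8640       461.7439
P = 104.8640; D_Mac = 4.40326 yrs; D_mod = 4.15991 yrs.
DV01 ≈ 4.15991 × 104.8640 × 0.0001 = 0.043622.

¥0.04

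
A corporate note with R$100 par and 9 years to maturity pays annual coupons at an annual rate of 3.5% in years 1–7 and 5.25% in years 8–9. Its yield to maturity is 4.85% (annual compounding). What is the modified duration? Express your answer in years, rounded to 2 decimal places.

7.46 years

Periodic yield y = 0.0485. First find Macaulay duration:
  t   CF        PV=CF/(1+0.0485)^t    t·PV
  1         3.50         3.3381         3.3381
  2         3.50         3.1837         6.3674
  3         3.50         3.0364         9.1093
  4         3.50         2.8960        11.5839
  5         3.50         2.7620        13.8101
  6         3.50         2.6343        15.8055
  7         3.50         2.5124        17.5868
  8         5.25         3.5943        28.7542
  9       105.25        68.7236       618.5128
  Σ                     92.6808       724.8681
P = 92.6808; Macaulay duration = 724.8681 / 92.6808 = 7.82113 years.
Modified duration = D_Mac / (1 + y) = 7.82113 / 1.0485 = 7.45935 years.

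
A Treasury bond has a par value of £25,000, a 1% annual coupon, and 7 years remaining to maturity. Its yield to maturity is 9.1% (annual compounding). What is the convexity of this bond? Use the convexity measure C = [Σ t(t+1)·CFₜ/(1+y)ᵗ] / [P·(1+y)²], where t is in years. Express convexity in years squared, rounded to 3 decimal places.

With y = 0.091:
  t   CF        PV=CF/(1+0.091)^t    t·PV        t(t+1)·PV
  1       250.00       229.1476       229.1476         458.2951
  2       250.00       210.0344       420.0689       1,260.2066
  3       250.00       192.5155       577.5466       2,310.1863
  4       250.00       176.4579       705.8314       3,529.1572
  5       250.00       161.7396       808.6978       4,852.1868
  6       250.00       148.2489       889.4935       6,226.4542
  7    25,250.00    13,724.2344    96,069.6411     768,557.1290
  Σ                 14,842.3783    99,700.4268     787,193.6152
P = 14,842.3783.
Convexity = Σ t(t+1)·PV / [P·(1+y)²] = 787,193.6152 / (14,842.3783 × 1.190281) = 44.55830.

44.558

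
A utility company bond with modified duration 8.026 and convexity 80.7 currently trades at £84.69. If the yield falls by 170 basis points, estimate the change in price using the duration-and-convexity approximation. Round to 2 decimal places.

Duration effect: -D_mod·Δy = -8.026 × (-0.017) = +0.136442
Convexity effect: ½·C·(Δy)² = 0.5 × 80.7 × (-0.017)² = +0.01166115
ΔP/P ≈ +0.136442 + 0.01166115 = +0.14810315
ΔP ≈ 84.69 × (+0.14810315) = +12.5428557735.

+£12.54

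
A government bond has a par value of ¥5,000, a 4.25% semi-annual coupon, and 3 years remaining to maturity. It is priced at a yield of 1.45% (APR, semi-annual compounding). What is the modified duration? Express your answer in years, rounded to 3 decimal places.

Periodic yield y = 0.00725. First find Macaulay duration:
  t   CF        PV=CF/(1+0.00725)^t    t·PV
  1       106.25       105.4852       105.4852
  2       106.25       104.7260       209.4519
  3       106.25       103.9722       311.9165
  4       106.25       103.2238       412.8952
  5       106.25       102.4808       512.4041
  6     5,106.25     4,889.6573    29,337.9435
  Σ                  5,409.5452    30,890.0964
P = 5,409.5452; Macaulay duration = 30,890.0964 / 5,409.5452 = 5.71029 half-year periods = 2.85515 years.
Modified duration = D_Mac / (1 + y) = 2.85515 / 1.00725 = 2.83460 years.

2.835 years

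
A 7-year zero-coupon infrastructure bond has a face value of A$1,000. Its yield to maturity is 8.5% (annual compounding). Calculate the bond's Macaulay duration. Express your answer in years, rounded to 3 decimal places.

7.000 years

A zero-coupon bond has a single cash flow at maturity, so its Macaulay duration equals its maturity: 7 years.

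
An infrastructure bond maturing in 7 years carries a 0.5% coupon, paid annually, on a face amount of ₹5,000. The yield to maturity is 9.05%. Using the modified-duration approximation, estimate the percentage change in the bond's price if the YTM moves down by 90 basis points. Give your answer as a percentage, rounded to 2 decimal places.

+5.66%

Periodic yield y = 0.0905. Modified duration first:
  t   CF        PV=CF/(1+0.0905)^t    t·PV
  1        25.00        22.9253        22.9253
  2        25.00        21.0227        42.0454
  3        25.00        19.2780        57.8341
  4        25.00        17.6782        70.7127
  5        25.00        16.2111        81.0553
  6        25.00        14.8657        89.1943
  7     5,025.00     2,740.0367    19,180.2568
  Σ                  2,852.0177    19,544.0239
P = 2,852.0177; D_Mac = 6.85270 yrs; D_mod = 6.85270/(1+0.0905) = 6.28400 yrs.
ΔP/P ≈ -D_mod · Δy = -6.28400 × (-0.009) = +0.056556 = +5.6556%.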